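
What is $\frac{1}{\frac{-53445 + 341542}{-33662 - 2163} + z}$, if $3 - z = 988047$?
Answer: $- \frac{35825}{35396964397} \approx -1.0121 \cdot 10^{-6}$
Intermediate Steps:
$z = -988044$ ($z = 3 - 988047 = -988044$)
$\frac{1}{\frac{-53445 + 341542}{-33662 - 2163} + z} = \frac{1}{\frac{-53445 + 341542}{-33662 - 2163} - 988044} = \frac{1}{\frac{288097}{-35825} - 988044} = \frac{1}{288097 \left(- \frac{1}{35825}\right) - 988044} = \frac{1}{- \frac{288097}{35825} - 988044} = \frac{1}{- \frac{35396964397}{35825}} = - \frac{35825}{35396964397}$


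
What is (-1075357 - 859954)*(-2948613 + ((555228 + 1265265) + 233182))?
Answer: 1731983355718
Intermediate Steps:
(-1075357 - 859954)*(-2948613 + ((555228 + 1265265) + 233182)) = -1935311*(-2948613 + (1820493 + 233182)) = -1935311*(-2948613 + 2053675) = -1935311*(-894938) = 1731983355718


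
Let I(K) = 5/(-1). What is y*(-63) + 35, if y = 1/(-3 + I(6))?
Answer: 343/8 ≈ 42.875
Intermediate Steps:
I(K) = -5 (I(K) = 5*(-1) = -5)
y = -⅛ (y = 1/(-3 - 5) = 1/(-8) = -⅛ ≈ -0.12500)
y*(-63) + 35 = -⅛*(-63) + 35 = 63/8 + 35 = 343/8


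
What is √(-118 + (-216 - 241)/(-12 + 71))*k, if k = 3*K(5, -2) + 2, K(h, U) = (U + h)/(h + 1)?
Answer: 7*I*√437721/118 ≈ 39.248*I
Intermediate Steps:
K(h, U) = (U + h)/(1 + h)
k = 7/2 (k = 3*((-2 + 5)/(1 + 5)) + 2 = 3*(3/6) + 2 = 3*((⅙)*3) + 2 = 3*(½) + 2 = 3/2 + 2 = 7/2 ≈ 3.5000)
√(-118 + (-216 - 241)/(-12 + 71))*k = √(-118 + (-216 - 241)/(-12 + 71))*(7/2) = √(-118 - 457/59)*(7/2) = √(-7419/59)*(7/2) = (I*√437721/59)*(7/2) = 7*I*√437721/118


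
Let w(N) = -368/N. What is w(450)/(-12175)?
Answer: 184/2739375 ≈ 6.7169e-5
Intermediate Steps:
w(450)/(-12175) = -368/450/(-12175) = -368*1/450*(-1/12175) = -184/225*(-1/12175) = 184/2739375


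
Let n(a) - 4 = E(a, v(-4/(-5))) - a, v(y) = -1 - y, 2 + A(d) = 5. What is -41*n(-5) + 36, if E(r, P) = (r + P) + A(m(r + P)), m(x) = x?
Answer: -886/5 ≈ -177.20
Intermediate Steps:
A(d) = 3 (A(d) = -2 + 5 = 3)
E(r, P) = 3 + P + r (E(r, P) = (r + P) + 3 = (P + r) + 3 = 3 + P + r)
n(a) = 26/5 (n(a) = 4 + ((3 + (-1 - (-4)/(-5)) + a) - a) = 4 + ((3 + (-1 - (-4)*(-1)/5) + a) - a) = 4 + ((3 + (-1 - 1*⅘) + a) - a) = 4 + ((3 + (-1 - ⅘) + a) - a) = 4 + ((3 - 9/5 + a) - a) = 4 + ((6/5 + a) - a) = 4 + 6/5 = 26/5)
-41*n(-5) + 36 = -41*26/5 + 36 = -1066/5 + 36 = -886/5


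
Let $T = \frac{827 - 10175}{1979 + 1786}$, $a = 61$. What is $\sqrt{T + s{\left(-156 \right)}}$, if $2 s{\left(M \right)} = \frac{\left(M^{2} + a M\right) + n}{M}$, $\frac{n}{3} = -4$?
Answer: $\frac{i \sqrt{13294163545}}{16315} \approx 7.0671 i$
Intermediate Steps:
$n = -12$ ($n = 3 \left(-4\right) = -12$)
$T = - \frac{3116}{1255}$ ($T = - \frac{9348}{3765} = \left(-9348\right) \frac{1}{3765} = - \frac{3116}{1255} \approx -2.4829$)
$s{\left(M \right)} = \frac{-12 + M^{2} + 61 M}{2 M}$ ($s{\left(M \right)} = \frac{\left(\left(M^{2} + 61 M\right) - 12\right) \frac{1}{M}}{2} = \frac{\left(-12 + M^{2} + 61 M\right) \frac{1}{M}}{2} = \frac{\frac{1}{M} \left(-12 + M^{2} + 61 M\right)}{2} = \frac{-12 + M^{2} + 61 M}{2 M}$)
$\sqrt{T + s{\left(-156 \right)}} = \sqrt{- \frac{3116}{1255} + \frac{-12 - 156 \left(61 - 156\right)}{2 \left(-156\right)}} = \sqrt{- \frac{3116}{1255} + \frac{1}{2} \left(- \frac{1}{156}\right) \left(-12 - -14820\right)} = \sqrt{- \frac{3116}{1255} + \frac{1}{2} \left(- \frac{1}{156}\right) \left(-12 + 14820\right)} = \sqrt{- \frac{3116}{1255} + \frac{1}{2} \left(- \frac{1}{156}\right) 14808} = \sqrt{- \frac{3116}{1255} - \frac{617}{13}} = \sqrt{- \frac{814843}{16315}} = \frac{i \sqrt{13294163545}}{16315}$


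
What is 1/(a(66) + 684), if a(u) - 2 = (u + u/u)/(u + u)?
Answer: 132/90619 ≈ 0.0014566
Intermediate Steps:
a(u) = 2 + (1 + u)/(2*u) (a(u) = 2 + (u + u/u)/(u + u) = 2 + (u + 1)/((2*u)) = 2 + (1 + u)*(1/(2*u)) = 2 + (1 + u)/(2*u))
1/(a(66) + 684) = 1/((½)*(1 + 5*66)/66 + 684) = 1/((½)*(1/66)*(1 + 330) + 684) = 1/((½)*(1/66)*331 + 684) = 1/(331/132 + 684) = 1/(90619/132) = 132/90619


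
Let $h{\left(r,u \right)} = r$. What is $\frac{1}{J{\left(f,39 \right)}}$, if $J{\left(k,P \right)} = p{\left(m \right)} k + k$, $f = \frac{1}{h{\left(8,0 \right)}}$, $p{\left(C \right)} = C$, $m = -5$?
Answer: $-2$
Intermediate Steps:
$f = \frac{1}{8} \approx 0.125$
$J{\left(k,P \right)} = - 4 k$ ($J{\left(k,P \right)} = - 5 k + k = - 4 k$)
$\frac{1}{J{\left(f,39 \right)}} = \frac{1}{\left(-4\right) \frac{1}{8}} = \frac{1}{- \frac{1}{2}} = -2$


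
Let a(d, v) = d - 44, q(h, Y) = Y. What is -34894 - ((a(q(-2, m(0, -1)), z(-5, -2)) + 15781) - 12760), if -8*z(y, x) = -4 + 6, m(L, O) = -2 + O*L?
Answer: -37869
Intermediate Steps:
m(L, O) = -2 + L*O
z(y, x) = -¼ (z(y, x) = -(-4 + 6)/8 = -⅛*2 = -¼)
a(d, v) = -44 + d
-34894 - ((a(q(-2, m(0, -1)), z(-5, -2)) + 15781) - 12760) = -34894 - (((-44 + (-2 + 0*(-1))) + 15781) - 12760) = -34894 - (((-44 + (-2 + 0)) + 15781) - 12760) = -34894 - (((-44 - 2) + 15781) - 12760) = -34894 - ((-46 + 15781) - 12760) = -34894 - (15735 - 12760) = -34894 - 1*2975 = -34894 - 2975 = -37869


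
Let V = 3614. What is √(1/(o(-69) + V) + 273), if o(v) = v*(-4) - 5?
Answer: √4120454310/3885 ≈ 16.523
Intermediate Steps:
o(v) = -5 - 4*v (o(v) = -4*v - 5 = -5 - 4*v)
√(1/(o(-69) + V) + 273) = √(1/((-5 - 4*(-69)) + 3614) + 273) = √(1/((-5 + 276) + 3614) + 273) = √(1/(271 + 3614) + 273) = √(1/3885 + 273) = √(1060606/3885) = √4120454310/3885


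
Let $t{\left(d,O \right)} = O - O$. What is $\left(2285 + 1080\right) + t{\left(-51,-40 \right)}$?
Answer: $3365$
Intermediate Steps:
$t{\left(d,O \right)} = 0$
$\left(2285 + 1080\right) + t{\left(-51,-40 \right)} = \left(2285 + 1080\right) + 0 = 3365 + 0 = 3365$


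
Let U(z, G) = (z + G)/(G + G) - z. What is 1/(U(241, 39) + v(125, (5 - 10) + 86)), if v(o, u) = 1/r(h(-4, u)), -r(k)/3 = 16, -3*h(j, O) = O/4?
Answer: -624/148157 ≈ -0.0042117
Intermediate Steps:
h(j, O) = -O/12 (h(j, O) = -O/(3*4) = -O/12)
r(k) = -48 (r(k) = -3*16 = -48)
v(o, u) = -1/48 (v(o, u) = 1/(-48) = -1/48)
U(z, G) = -z + (G + z)/(2*G) (U(z, G) = (G + z)/((2*G)) - z = (G + z)*(1/(2*G)) - z = (G + z)/(2*G) - z = -z + (G + z)/(2*G))
1/(U(241, 39) + v(125, (5 - 10) + 86)) = 1/((1/2 - 1*241 + (1/2)*241/39) - 1/48) = 1/((1/2 - 241 + (1/2)*241*(1/39)) - 1/48) = 1/((1/2 - 241 + 241/78) - 1/48) = 1/(-9259/39 - 1/48) = 1/(-148157/624) = -624/148157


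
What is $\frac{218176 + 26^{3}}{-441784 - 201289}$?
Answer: $- \frac{235752}{643073} \approx -0.3666$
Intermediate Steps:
$\frac{218176 + 26^{3}}{-441784 - 201289} = \frac{218176 + 17576}{-643073} = 235752 \left(- \frac{1}{643073}\right) = - \frac{235752}{643073}$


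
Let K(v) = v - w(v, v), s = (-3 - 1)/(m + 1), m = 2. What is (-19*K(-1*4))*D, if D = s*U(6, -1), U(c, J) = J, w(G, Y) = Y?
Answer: 0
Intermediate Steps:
s = -4/3 (s = (-3 - 1)/(2 + 1) = -4/3 ≈ -1.3333)
K(v) = 0 (K(v) = v - v = 0)
D = 4/3 (D = -4/3*(-1) = 4/3 ≈ 1.3333)
(-19*K(-1*4))*D = -19*0*(4/3) = 0*(4/3) = 0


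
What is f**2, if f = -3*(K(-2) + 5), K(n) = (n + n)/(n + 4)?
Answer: 81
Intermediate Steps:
K(n) = 2*n/(4 + n) (K(n) = (2*n)/(4 + n) = 2*n/(4 + n))
f = -9 (f = -3*(2*(-2)/(4 - 2) + 5) = -3*(2*(-2)/2 + 5) = -3*(2*(-2)*(1/2) + 5) = -3*(-2 + 5) = -3*3 = -9)
f**2 = (-9)**2 = 81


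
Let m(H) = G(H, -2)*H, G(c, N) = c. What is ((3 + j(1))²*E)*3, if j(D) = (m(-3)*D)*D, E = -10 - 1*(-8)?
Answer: -864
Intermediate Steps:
E = -2 (E = -10 + 8 = -2)
m(H) = H² (m(H) = H*H = H²)
j(D) = 9*D² (j(D) = ((-3)²*D)*D = (9*D)*D = 9*D²)
((3 + j(1))²*E)*3 = ((3 + 9*1²)²*(-2))*3 = ((3 + 9*1)²*(-2))*3 = ((3 + 9)²*(-2))*3 = (12²*(-2))*3 = (144*(-2))*3 = -288*3 = -864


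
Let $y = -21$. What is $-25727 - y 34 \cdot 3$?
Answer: $-23585$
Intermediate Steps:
$-25727 - y 34 \cdot 3 = -25727 - \left(-21\right) 34 \cdot 3 = -25727 - \left(-714\right) 3 = -25727 - -2142 = -25727 + 2142 = -23585$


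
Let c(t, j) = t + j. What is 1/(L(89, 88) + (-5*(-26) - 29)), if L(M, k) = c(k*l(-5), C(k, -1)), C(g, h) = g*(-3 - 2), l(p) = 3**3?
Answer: 1/2037 ≈ 0.00049092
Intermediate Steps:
l(p) = 27
C(g, h) = -5*g (C(g, h) = g*(-5) = -5*g)
c(t, j) = j + t
L(M, k) = 22*k (L(M, k) = -5*k + k*27 = -5*k + 27*k = 22*k)
1/(L(89, 88) + (-5*(-26) - 29)) = 1/(22*88 + (-5*(-26) - 29)) = 1/(1936 + (130 - 29)) = 1/(1936 + 101) = 1/2037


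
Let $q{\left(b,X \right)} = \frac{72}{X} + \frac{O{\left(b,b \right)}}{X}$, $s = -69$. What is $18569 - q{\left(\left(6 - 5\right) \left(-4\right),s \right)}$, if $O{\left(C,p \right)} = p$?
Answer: $\frac{1281329}{69} \approx 18570.0$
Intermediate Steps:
$q{\left(b,X \right)} = \frac{72}{X} + \frac{b}{X}$
$18569 - q{\left(\left(6 - 5\right) \left(-4\right),s \right)} = 18569 - \frac{72 + \left(6 - 5\right) \left(-4\right)}{-69} = 18569 - - \frac{72 + 1 \left(-4\right)}{69} = 18569 - - \frac{72 - 4}{69} = 18569 - \left(- \frac{1}{69}\right) 68 = 18569 - - \frac{68}{69} = 18569 + \frac{68}{69} = \frac{1281329}{69}$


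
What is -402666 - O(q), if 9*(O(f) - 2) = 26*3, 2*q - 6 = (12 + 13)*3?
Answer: -1208030/3 ≈ -4.0268e+5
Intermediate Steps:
q = 81/2 (q = 3 + ((12 + 13)*3)/2 = 3 + (25*3)/2 = 3 + (1/2)*75 = 3 + 75/2 = 81/2 ≈ 40.500)
O(f) = 32/3 (O(f) = 2 + (26*3)/9 = 2 + (1/9)*78 = 2 + 26/3 = 32/3)
-402666 - O(q) = -402666 - 1*32/3 = -402666 - 32/3 = -1208030/3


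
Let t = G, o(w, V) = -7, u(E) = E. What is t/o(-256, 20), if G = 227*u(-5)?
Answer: 1135/7 ≈ 162.14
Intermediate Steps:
G = -1135 (G = 227*(-5) = -1135)
t = -1135
t/o(-256, 20) = -1135/(-7) = -1135*(-⅐) = 1135/7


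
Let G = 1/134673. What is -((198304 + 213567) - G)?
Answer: -55467903182/134673 ≈ -4.1187e+5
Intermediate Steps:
G = 1/134673 ≈ 7.4254e-6
-((198304 + 213567) - G) = -((198304 + 213567) - 1*1/134673) = -(411871 - 1/134673) = -1*55467903182/134673 = -55467903182/134673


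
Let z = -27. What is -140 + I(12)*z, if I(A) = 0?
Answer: -140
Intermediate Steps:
-140 + I(12)*z = -140 + 0*(-27) = -140 + 0 = -140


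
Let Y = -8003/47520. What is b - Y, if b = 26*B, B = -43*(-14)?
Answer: 743791043/47520 ≈ 15652.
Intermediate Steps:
Y = -8003/47520 (Y = -8003*1/47520 = -8003/47520 ≈ -0.16841)
B = 602
b = 15652 (b = 26*602 = 15652)
b - Y = 15652 - 1*(-8003/47520) = 15652 + 8003/47520 = 743791043/47520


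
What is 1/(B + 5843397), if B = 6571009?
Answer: 1/12414406 ≈ 8.0552e-8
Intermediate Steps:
1/(B + 5843397) = 1/(6571009 + 5843397) = 1/12414406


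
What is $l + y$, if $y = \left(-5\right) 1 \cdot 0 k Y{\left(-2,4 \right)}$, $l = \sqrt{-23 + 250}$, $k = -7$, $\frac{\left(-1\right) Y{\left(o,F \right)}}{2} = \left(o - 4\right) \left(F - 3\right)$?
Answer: $\sqrt{227} \approx 15.067$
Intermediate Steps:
$Y{\left(o,F \right)} = - 2 \left(-4 + o\right) \left(-3 + F\right)$ ($Y{\left(o,F \right)} = - 2 \left(o - 4\right) \left(F - 3\right) = - 2 \left(-4 + o\right) \left(-3 + F\right)$)
$l = \sqrt{227} \approx 15.067$
$y = 0$ ($y = \left(-5\right) 1 \cdot 0 \left(-7\right) \left(-24 + 6 \left(-2\right) + 8 \cdot 4 - 8 \left(-2\right)\right) = \left(-5\right) 0 \left(-7\right) \left(-24 - 12 + 32 + 16\right) = 0 \left(-7\right) 12 = 0 \cdot 12 = 0$)
$l + y = \sqrt{227} + 0 = \sqrt{227}$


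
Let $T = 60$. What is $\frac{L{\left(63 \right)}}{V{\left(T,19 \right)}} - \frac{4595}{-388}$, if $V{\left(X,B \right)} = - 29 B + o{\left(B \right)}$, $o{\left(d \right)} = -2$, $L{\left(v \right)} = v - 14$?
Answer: $\frac{360289}{30652} \approx 11.754$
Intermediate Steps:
$L{\left(v \right)} = -14 + v$ ($L{\left(v \right)} = v - 14 = -14 + v$)
$V{\left(X,B \right)} = -2 - 29 B$ ($V{\left(X,B \right)} = - 29 B - 2 = -2 - 29 B$)
$\frac{L{\left(63 \right)}}{V{\left(T,19 \right)}} - \frac{4595}{-388} = \frac{-14 + 63}{-2 - 551} - \frac{4595}{-388} = \frac{49}{-2 - 551} - - \frac{4595}{388} = \frac{49}{-553} + \frac{4595}{388} = 49 \left(- \frac{1}{553}\right) + \frac{4595}{388} = - \frac{7}{79} + \frac{4595}{388} = \frac{360289}{30652}$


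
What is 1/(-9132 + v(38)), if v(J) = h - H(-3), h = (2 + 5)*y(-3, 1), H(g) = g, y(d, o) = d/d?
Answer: -1/9122 ≈ -0.00010963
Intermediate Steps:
y(d, o) = 1
h = 7 (h = (2 + 5)*1 = 7*1 = 7)
v(J) = 10 (v(J) = 7 - 1*(-3) = 7 + 3 = 10)
1/(-9132 + v(38)) = 1/(-9132 + 10) = 1/(-9122) = -1/9122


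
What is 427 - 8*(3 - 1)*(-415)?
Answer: 7067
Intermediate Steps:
427 - 8*(3 - 1)*(-415) = 427 - 8*2*(-415) = 427 - 16*(-415) = 427 + 6640 = 7067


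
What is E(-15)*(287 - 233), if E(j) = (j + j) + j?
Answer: -2430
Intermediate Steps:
E(j) = 3*j (E(j) = 2*j + j = 3*j)
E(-15)*(287 - 233) = (3*(-15))*(287 - 233) = -45*54 = -2430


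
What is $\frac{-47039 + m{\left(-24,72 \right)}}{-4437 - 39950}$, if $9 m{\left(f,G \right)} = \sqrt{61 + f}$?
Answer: $\frac{2767}{2611} - \frac{\sqrt{37}}{399483} \approx 1.0597$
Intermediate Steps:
$m{\left(f,G \right)} = \frac{\sqrt{61 + f}}{9}$
$\frac{-47039 + m{\left(-24,72 \right)}}{-4437 - 39950} = \frac{-47039 + \frac{\sqrt{61 - 24}}{9}}{-4437 - 39950} = \frac{-47039 + \frac{\sqrt{37}}{9}}{-44387} = \left(-47039 + \frac{\sqrt{37}}{9}\right) \left(- \frac{1}{44387}\right) = \frac{2767}{2611} - \frac{\sqrt{37}}{399483}$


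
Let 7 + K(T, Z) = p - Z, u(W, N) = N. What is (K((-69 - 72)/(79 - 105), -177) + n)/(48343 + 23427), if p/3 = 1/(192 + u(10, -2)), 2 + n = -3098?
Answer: -556697/13636300 ≈ -0.040825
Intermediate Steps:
n = -3100 (n = -2 - 3098 = -3100)
p = 3/190 (p = 3/(192 - 2) = 3/190 ≈ 0.015789)
K(T, Z) = -1327/190 - Z (K(T, Z) = -7 + (3/190 - Z) = -1327/190 - Z)
(K((-69 - 72)/(79 - 105), -177) + n)/(48343 + 23427) = ((-1327/190 - 1*(-177)) - 3100)/(48343 + 23427) = ((-1327/190 + 177) - 3100)/71770 = (32303/190 - 3100)*(1/71770) = -556697/190*1/71770 = -556697/13636300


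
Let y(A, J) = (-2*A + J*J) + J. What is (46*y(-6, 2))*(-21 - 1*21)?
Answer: -34776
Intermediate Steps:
y(A, J) = J + J² - 2*A (y(A, J) = (-2*A + J²) + J = (J² - 2*A) + J = J + J² - 2*A)
(46*y(-6, 2))*(-21 - 1*21) = (46*(2 + 2² - 2*(-6)))*(-21 - 1*21) = (46*(2 + 4 + 12))*(-21 - 21) = (46*18)*(-42) = 828*(-42) = -34776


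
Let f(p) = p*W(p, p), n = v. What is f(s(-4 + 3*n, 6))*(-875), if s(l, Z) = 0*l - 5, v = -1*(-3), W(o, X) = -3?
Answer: -13125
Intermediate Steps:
v = 3
n = 3
s(l, Z) = -5 (s(l, Z) = 0 - 5 = -5)
f(p) = -3*p (f(p) = p*(-3) = -3*p)
f(s(-4 + 3*n, 6))*(-875) = -3*(-5)*(-875) = 15*(-875) = -13125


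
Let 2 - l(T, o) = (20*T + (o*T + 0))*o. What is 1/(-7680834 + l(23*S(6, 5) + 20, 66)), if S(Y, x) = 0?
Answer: -1/7794352 ≈ -1.2830e-7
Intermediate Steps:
l(T, o) = 2 - o*(20*T + T*o) (l(T, o) = 2 - (20*T + (o*T + 0))*o = 2 - (20*T + (T*o + 0))*o = 2 - (20*T + T*o)*o = 2 - o*(20*T + T*o))
1/(-7680834 + l(23*S(6, 5) + 20, 66)) = 1/(-7680834 + (2 - 1*(23*0 + 20)*66**2 - 20*(23*0 + 20)*66)) = 1/(-7680834 + (2 - 1*(0 + 20)*4356 - 20*(0 + 20)*66)) = 1/(-7680834 + (2 - 1*20*4356 - 20*20*66)) = 1/(-7680834 + (2 - 87120 - 26400)) = 1/(-7680834 - 113518) = 1/(-7794352) = -1/7794352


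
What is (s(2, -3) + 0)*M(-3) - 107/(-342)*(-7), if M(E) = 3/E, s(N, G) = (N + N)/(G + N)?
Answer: 619/342 ≈ 1.8099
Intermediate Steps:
s(N, G) = 2*N/(G + N) (s(N, G) = (2*N)/(G + N) = 2*N/(G + N))
(s(2, -3) + 0)*M(-3) - 107/(-342)*(-7) = (2*2/(-3 + 2) + 0)*(3/(-3)) - 107/(-342)*(-7) = (2*2/(-1) + 0)*(3*(-1/3)) - 107*(-1/342)*(-7) = (2*2*(-1) + 0)*(-1) + (107/342)*(-7) = (-4 + 0)*(-1) - 749/342 = -4*(-1) - 749/342 = 4 - 749/342 = 619/342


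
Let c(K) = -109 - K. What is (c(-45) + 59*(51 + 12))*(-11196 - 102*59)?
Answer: -62882742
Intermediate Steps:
(c(-45) + 59*(51 + 12))*(-11196 - 102*59) = ((-109 - 1*(-45)) + 59*(51 + 12))*(-11196 - 102*59) = ((-109 + 45) + 59*63)*(-11196 - 6018) = (-64 + 3717)*(-17214) = 3653*(-17214) = -62882742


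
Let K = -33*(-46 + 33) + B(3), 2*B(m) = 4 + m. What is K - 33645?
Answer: -66425/2 ≈ -33213.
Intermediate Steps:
B(m) = 2 + m/2 (B(m) = (4 + m)/2 = 2 + m/2)
K = 865/2 (K = -33*(-46 + 33) + (2 + (½)*3) = -33*(-13) + (2 + 3/2) = 429 + 7/2 = 865/2 ≈ 432.50)
K - 33645 = 865/2 - 33645 = -66425/2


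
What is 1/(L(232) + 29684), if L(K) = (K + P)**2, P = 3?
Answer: 1/84909 ≈ 1.1777e-5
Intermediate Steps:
L(K) = (3 + K)**2 (L(K) = (K + 3)**2 = (3 + K)**2)
1/(L(232) + 29684) = 1/((3 + 232)**2 + 29684) = 1/(235**2 + 29684) = 1/(55225 + 29684) = 1/84909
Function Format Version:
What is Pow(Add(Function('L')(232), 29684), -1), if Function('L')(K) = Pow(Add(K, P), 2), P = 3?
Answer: Rational(1, 84909) ≈ 1.1777e-5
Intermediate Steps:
Function('L')(K) = Pow(Add(3, K), 2) (Function('L')(K) = Pow(Add(K, 3), 2) = Pow(Add(3, K), 2))
Pow(Add(Function('L')(232), 29684), -1) = Pow(Add(Pow(Add(3, 232), 2), 29684), -1) = Pow(Add(Pow(235, 2), 29684), -1) = Pow(Add(55225, 29684), -1) = Pow(84909, -1) = Rational(1, 84909)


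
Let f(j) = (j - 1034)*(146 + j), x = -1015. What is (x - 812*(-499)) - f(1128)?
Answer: 284417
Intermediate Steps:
f(j) = (-1034 + j)*(146 + j)
(x - 812*(-499)) - f(1128) = (-1015 - 812*(-499)) - (-150964 + 1128² - 888*1128) = (-1015 + 405188) - (-150964 + 1272384 - 1001664) = 404173 - 1*119756 = 404173 - 119756 = 284417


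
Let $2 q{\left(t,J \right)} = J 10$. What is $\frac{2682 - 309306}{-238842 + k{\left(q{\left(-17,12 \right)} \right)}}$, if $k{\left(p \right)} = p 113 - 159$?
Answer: $\frac{102208}{77407} \approx 1.3204$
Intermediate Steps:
$q{\left(t,J \right)} = 5 J$ ($q{\left(t,J \right)} = \frac{J 10}{2} = \frac{10 J}{2} = 5 J$)
$k{\left(p \right)} = -159 + 113 p$ ($k{\left(p \right)} = 113 p - 159 = -159 + 113 p$)
$\frac{2682 - 309306}{-238842 + k{\left(q{\left(-17,12 \right)} \right)}} = \frac{2682 - 309306}{-238842 - \left(159 - 113 \cdot 5 \cdot 12\right)} = - \frac{306624}{-238842 + \left(-159 + 113 \cdot 60\right)} = - \frac{306624}{-238842 + \left(-159 + 6780\right)} = - \frac{306624}{-238842 + 6621} = - \frac{306624}{-232221} = \left(-306624\right) \left(- \frac{1}{232221}\right) = \frac{102208}{77407}$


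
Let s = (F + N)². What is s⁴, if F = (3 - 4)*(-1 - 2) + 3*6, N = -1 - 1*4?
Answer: 4294967296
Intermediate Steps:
N = -5 (N = -1 - 4 = -5)
F = 21 (F = -1*(-3) + 18 = 3 + 18 = 21)
s = 256 (s = (21 - 5)² = 16² = 256)
s⁴ = 256⁴ = 4294967296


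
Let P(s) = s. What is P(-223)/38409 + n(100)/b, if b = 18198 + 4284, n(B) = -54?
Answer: -393754/47972841 ≈ -0.0082079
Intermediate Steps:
b = 22482
P(-223)/38409 + n(100)/b = -223/38409 - 54/22482 = -223*1/38409 - 54*1/22482 = -223/38409 - 3/1249 = -393754/47972841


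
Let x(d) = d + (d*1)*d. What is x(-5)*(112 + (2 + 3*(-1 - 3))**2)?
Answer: 4240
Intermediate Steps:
x(d) = d + d**2 (x(d) = d + d*d = d + d**2)
x(-5)*(112 + (2 + 3*(-1 - 3))**2) = (-5*(1 - 5))*(112 + (2 + 3*(-1 - 3))**2) = (-5*(-4))*(112 + (2 + 3*(-4))**2) = 20*(112 + (2 - 12)**2) = 20*(112 + (-10)**2) = 20*(112 + 100) = 20*212 = 4240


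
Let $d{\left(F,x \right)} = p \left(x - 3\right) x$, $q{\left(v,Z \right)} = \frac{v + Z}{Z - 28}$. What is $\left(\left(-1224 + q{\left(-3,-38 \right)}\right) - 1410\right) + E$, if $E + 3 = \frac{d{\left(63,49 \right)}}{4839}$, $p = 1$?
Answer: $- \frac{280614025}{106458} \approx -2635.9$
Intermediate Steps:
$q{\left(v,Z \right)} = \frac{Z + v}{-28 + Z}$
$d{\left(F,x \right)} = x \left(-3 + x\right)$ ($d{\left(F,x \right)} = 1 \left(x - 3\right) x = 1 \left(-3 + x\right) x = \left(-3 + x\right) x = x \left(-3 + x\right)$)
$E = - \frac{12263}{4839}$ ($E = -3 + \frac{49 \left(-3 + 49\right)}{4839} = -3 + 49 \cdot 46 \cdot \frac{1}{4839} = -3 + 2254 \cdot \frac{1}{4839} = -3 + \frac{2254}{4839} = - \frac{12263}{4839} \approx -2.5342$)
$\left(\left(-1224 + q{\left(-3,-38 \right)}\right) - 1410\right) + E = \left(\left(-1224 + \frac{-38 - 3}{-28 - 38}\right) - 1410\right) - \frac{12263}{4839} = \left(\left(-1224 + \frac{1}{-66} \left(-41\right)\right) - 1410\right) - \frac{12263}{4839} = \left(\left(-1224 - - \frac{41}{66}\right) - 1410\right) - \frac{12263}{4839} = \left(\left(-1224 + \frac{41}{66}\right) - 1410\right) - \frac{12263}{4839} = \left(- \frac{80743}{66} - 1410\right) - \frac{12263}{4839} = - \frac{173803}{66} - \frac{12263}{4839} = - \frac{280614025}{106458}$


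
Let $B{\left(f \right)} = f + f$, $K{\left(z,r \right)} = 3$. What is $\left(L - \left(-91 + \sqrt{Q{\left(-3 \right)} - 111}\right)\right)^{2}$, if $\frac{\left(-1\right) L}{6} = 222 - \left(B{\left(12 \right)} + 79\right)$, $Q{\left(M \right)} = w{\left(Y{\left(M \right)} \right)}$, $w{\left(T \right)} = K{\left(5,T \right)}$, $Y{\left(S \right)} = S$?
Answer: $388021 + 7476 i \sqrt{3} \approx 3.8802 \cdot 10^{5} + 12949.0 i$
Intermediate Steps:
$w{\left(T \right)} = 3$
$Q{\left(M \right)} = 3$
$B{\left(f \right)} = 2 f$
$L = -714$ ($L = - 6 \left(222 - \left(2 \cdot 12 + 79\right)\right) = - 6 \left(222 - \left(24 + 79\right)\right) = - 6 \left(222 - 103\right) = \left(-6\right) 119 = -714$)
$\left(L - \left(-91 + \sqrt{Q{\left(-3 \right)} - 111}\right)\right)^{2} = \left(-714 + \left(91 - \sqrt{3 - 111}\right)\right)^{2} = \left(-714 + \left(91 - \sqrt{-108}\right)\right)^{2} = \left(-714 + \left(91 - 6 i \sqrt{3}\right)\right)^{2} = \left(-623 - 6 i \sqrt{3}\right)^{2}$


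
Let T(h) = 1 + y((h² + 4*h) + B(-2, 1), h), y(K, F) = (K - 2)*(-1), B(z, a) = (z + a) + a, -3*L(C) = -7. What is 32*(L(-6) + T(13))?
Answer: -20704/3 ≈ -6901.3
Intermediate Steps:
L(C) = 7/3 (L(C) = -⅓*(-7) = 7/3)
B(z, a) = z + 2*a (B(z, a) = (a + z) + a = z + 2*a)
y(K, F) = 2 - K (y(K, F) = (-2 + K)*(-1) = 2 - K)
T(h) = 3 - h² - 4*h (T(h) = 1 + (2 - ((h² + 4*h) + (-2 + 2*1))) = 1 + (2 - ((h² + 4*h) + (-2 + 2))) = 1 + (2 - ((h² + 4*h) + 0)) = 1 + (2 - (h² + 4*h)) = 1 + (2 + (-h² - 4*h)) = 1 + (2 - h² - 4*h) = 3 - h² - 4*h)
32*(L(-6) + T(13)) = 32*(7/3 + (3 - 1*13² - 4*13)) = 32*(7/3 + (3 - 1*169 - 52)) = 32*(7/3 + (3 - 169 - 52)) = 32*(7/3 - 218) = 32*(-647/3) = -20704/3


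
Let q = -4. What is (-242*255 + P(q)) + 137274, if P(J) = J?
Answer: 75560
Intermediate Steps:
(-242*255 + P(q)) + 137274 = (-242*255 - 4) + 137274 = (-61710 - 4) + 137274 = -61714 + 137274 = 75560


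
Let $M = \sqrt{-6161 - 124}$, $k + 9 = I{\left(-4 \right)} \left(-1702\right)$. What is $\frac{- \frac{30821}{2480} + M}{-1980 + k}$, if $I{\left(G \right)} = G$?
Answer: $- \frac{30821}{11951120} + \frac{i \sqrt{6285}}{4819} \approx -0.0025789 + 0.016451 i$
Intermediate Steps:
$k = 6799$ ($k = -9 - -6808 = -9 + 6808 = 6799$)
$M = i \sqrt{6285}$ ($M = \sqrt{-6285} = i \sqrt{6285} \approx 79.278 i$)
$\frac{- \frac{30821}{2480} + M}{-1980 + k} = \frac{- \frac{30821}{2480} + i \sqrt{6285}}{-1980 + 6799} = \frac{\left(-30821\right) \frac{1}{2480} + i \sqrt{6285}}{4819} = \left(- \frac{30821}{2480} + i \sqrt{6285}\right) \frac{1}{4819} = - \frac{30821}{11951120} + \frac{i \sqrt{6285}}{4819}$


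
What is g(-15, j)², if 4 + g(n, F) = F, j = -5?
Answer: 81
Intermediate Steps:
g(n, F) = -4 + F
g(-15, j)² = (-4 - 5)² = (-9)² = 81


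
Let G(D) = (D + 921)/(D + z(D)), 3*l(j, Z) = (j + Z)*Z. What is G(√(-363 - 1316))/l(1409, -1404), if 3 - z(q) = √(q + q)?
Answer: (921 + I*√1679)/(2340*(-3 - I*√1679 + √2*1679^(¼)*√I)) ≈ 0.00060752 + 0.011324*I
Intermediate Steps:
z(q) = 3 - √2*√q (z(q) = 3 - √(q + q) = 3 - √(2*q) = 3 - √2*√q)
l(j, Z) = Z*(Z + j)/3 (l(j, Z) = ((j + Z)*Z)/3 = ((Z + j)*Z)/3 = (Z*(Z + j))/3 = Z*(Z + j)/3)
G(D) = (921 + D)/(3 + D - √2*√D) (G(D) = (D + 921)/(D + (3 - √2*√D)) = (921 + D)/(3 + D - √2*√D))
G(√(-363 - 1316))/l(1409, -1404) = ((921 + √(-363 - 1316))/(3 + √(-363 - 1316) - √2*√(√(-363 - 1316))))/(((⅓)*(-1404)*(-1404 + 1409))) = ((921 + √(-1679))/(3 + √(-1679) - √2*√(√(-1679))))/(((⅓)*(-1404)*5)) = ((921 + I*√1679)/(3 + I*√1679 - √2*√(I*√1679)))/(-2340) = ((921 + I*√1679)/(3 + I*√1679 - √2*1679^(¼)*√I))*(-1/2340) = -(921 + I*√1679)/(2340*(3 + I*√1679 - √2*1679^(¼)*√I))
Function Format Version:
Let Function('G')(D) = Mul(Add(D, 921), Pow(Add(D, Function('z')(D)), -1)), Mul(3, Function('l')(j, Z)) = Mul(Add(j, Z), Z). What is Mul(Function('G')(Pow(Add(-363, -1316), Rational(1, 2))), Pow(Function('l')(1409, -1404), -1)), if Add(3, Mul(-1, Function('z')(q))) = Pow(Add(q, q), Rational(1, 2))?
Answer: Mul(Rational(1, 2340), Pow(Add(-3, Mul(-1, I, Pow(1679, Rational(1, 2))), Mul(Pow(2, Rational(1, 2)), Pow(1679, Rational(1, 4)), Pow(I, Rational(1, 2)))), -1), Add(921, Mul(I, Pow(1679, Rational(1, 2))))) ≈ Add(0.00060752, Mul(0.011324, I))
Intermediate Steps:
Function('z')(q) = Add(3, Mul(-1, Pow(2, Rational(1, 2)), Pow(q, Rational(1, 2)))) (Function('z')(q) = Add(3, Mul(-1, Pow(Add(q, q), Rational(1, 2)))) = Add(3, Mul(-1, Pow(Mul(2, q), Rational(1, 2)))) = Add(3, Mul(-1, Mul(Pow(2, Rational(1, 2)), Pow(q, Rational(1, 2))))) = Add(3, Mul(-1, Pow(2, Rational(1, 2)), Pow(q, Rational(1, 2)))))
Function('l')(j, Z) = Mul(Rational(1, 3), Z, Add(Z, j)) (Function('l')(j, Z) = Mul(Rational(1, 3), Mul(Add(j, Z), Z)) = Mul(Rational(1, 3), Mul(Add(Z, j), Z)) = Mul(Rational(1, 3), Mul(Z, Add(Z, j))) = Mul(Rational(1, 3), Z, Add(Z, j)))
Function('G')(D) = Mul(Pow(Add(3, D, Mul(-1, Pow(2, Rational(1, 2)), Pow(D, Rational(1, 2)))), -1), Add(921, D)) (Function('G')(D) = Mul(Add(D, 921), Pow(Add(D, Add(3, Mul(-1, Pow(2, Rational(1, 2)), Pow(D, Rational(1, 2))))), -1)) = Mul(Add(921, D), Pow(Add(3, D, Mul(-1, Pow(2, Rational(1, 2)), Pow(D, Rational(1, 2)))), -1)) = Mul(Pow(Add(3, D, Mul(-1, Pow(2, Rational(1, 2)), Pow(D, Rational(1, 2)))), -1), Add(921, D)))
Mul(Function('G')(Pow(Add(-363, -1316), Rational(1, 2))), Pow(Function('l')(1409, -1404), -1)) = Mul(Mul(Pow(Add(3, Pow(Add(-363, -1316), Rational(1, 2)), Mul(-1, Pow(2, Rational(1, 2)), Pow(Pow(Add(-363, -1316), Rational(1, 2)), Rational(1, 2)))), -1), Add(921, Pow(Add(-363, -1316), Rational(1, 2)))), Pow(Mul(Rational(1, 3), -1404, Add(-1404, 1409)), -1)) = Mul(Mul(Pow(Add(3, Pow(-1679, Rational(1, 2)), Mul(-1, Pow(2, Rational(1, 2)), Pow(Pow(-1679, Rational(1, 2)), Rational(1, 2)))), -1), Add(921, Pow(-1679, Rational(1, 2)))), Pow(Mul(Rational(1, 3), -1404, 5), -1)) = Mul(Mul(Pow(Add(3, Mul(I, Pow(1679, Rational(1, 2))), Mul(-1, Pow(2, Rational(1, 2)), Pow(Mul(I, Pow(1679, Rational(1, 2))), Rational(1, 2)))), -1), Add(921, Mul(I, Pow(1679, Rational(1, 2))))), Pow(-2340, -1)) = Mul(Mul(Pow(Add(3, Mul(I, Pow(1679, Rational(1, 2))), Mul(-1, Pow(2, Rational(1, 2)), Mul(Pow(1679, Rational(1, 4)), Pow(I, Rational(1, 2))))), -1), Add(921, Mul(I, Pow(1679, Rational(1, 2))))), Rational(-1, 2340)) = Mul(Mul(Pow(Add(3, Mul(I, Pow(1679, Rational(1, 2))), Mul(-1, Pow(2, Rational(1, 2)), Pow(1679, Rational(1, 4)), Pow(I, Rational(1, 2)))), -1), Add(921, Mul(I, Pow(1679, Rational(1, 2))))), Rational(-1, 2340)) = Mul(Rational(-1, 2340), Pow(Add(3, Mul(I, Pow(1679, Rational(1, 2))), Mul(-1, Pow(2, Rational(1, 2)), Pow(1679, Rational(1, 4)), Pow(I, Rational(1, 2)))), -1), Add(921, Mul(I, Pow(1679, Rational(1, 2)))))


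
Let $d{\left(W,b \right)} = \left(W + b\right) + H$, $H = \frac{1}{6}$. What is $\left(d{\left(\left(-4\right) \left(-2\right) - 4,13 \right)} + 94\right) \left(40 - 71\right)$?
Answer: $- \frac{20677}{6} \approx -3446.2$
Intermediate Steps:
$H = \frac{1}{6} \approx 0.16667$
$d{\left(W,b \right)} = \frac{1}{6} + W + b$ ($d{\left(W,b \right)} = \left(W + b\right) + \frac{1}{6} = \frac{1}{6} + W + b$)
$\left(d{\left(\left(-4\right) \left(-2\right) - 4,13 \right)} + 94\right) \left(40 - 71\right) = \left(\left(\frac{1}{6} - -4 + 13\right) + 94\right) \left(40 - 71\right) = \left(\left(\frac{1}{6} + \left(8 - 4\right) + 13\right) + 94\right) \left(40 - 71\right) = \left(\left(\frac{1}{6} + 4 + 13\right) + 94\right) \left(-31\right) = \left(\frac{103}{6} + 94\right) \left(-31\right) = \frac{667}{6} \left(-31\right) = - \frac{20677}{6}$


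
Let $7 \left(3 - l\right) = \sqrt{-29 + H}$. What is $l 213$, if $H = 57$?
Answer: $639 - \frac{426 \sqrt{7}}{7} \approx 477.99$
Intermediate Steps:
$l = 3 - \frac{2 \sqrt{7}}{7}$ ($l = 3 - \frac{\sqrt{-29 + 57}}{7} = 3 - \frac{\sqrt{28}}{7} = 3 - \frac{2 \sqrt{7}}{7} \approx 2.2441$)
$l 213 = \left(3 - \frac{2 \sqrt{7}}{7}\right) 213 = 639 - \frac{426 \sqrt{7}}{7}$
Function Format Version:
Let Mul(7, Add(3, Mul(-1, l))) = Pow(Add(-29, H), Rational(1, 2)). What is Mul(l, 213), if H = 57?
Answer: Add(639, Mul(Rational(-426, 7), Pow(7, Rational(1, 2)))) ≈ 477.99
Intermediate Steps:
l = Add(3, Mul(Rational(-2, 7), Pow(7, Rational(1, 2)))) (l = Add(3, Mul(Rational(-1, 7), Pow(Add(-29, 57), Rational(1, 2)))) = Add(3, Mul(Rational(-1, 7), Pow(28, Rational(1, 2)))) = Add(3, Mul(Rational(-1, 7), Mul(2, Pow(7, Rational(1, 2))))) = Add(3, Mul(Rational(-2, 7), Pow(7, Rational(1, 2)))) ≈ 2.2441)
Mul(l, 213) = Mul(Add(3, Mul(Rational(-2, 7), Pow(7, Rational(1, 2)))), 213) = Add(639, Mul(Rational(-426, 7), Pow(7, Rational(1, 2))))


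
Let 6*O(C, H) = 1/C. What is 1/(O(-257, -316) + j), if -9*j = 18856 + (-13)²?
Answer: -4626/9778853 ≈ -0.00047306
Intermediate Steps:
O(C, H) = 1/(6*C)
j = -19025/9 (j = -(18856 + (-13)²)/9 = -(18856 + 169)/9 = -⅑*19025 = -19025/9 ≈ -2113.9)
1/(O(-257, -316) + j) = 1/((⅙)/(-257) - 19025/9) = 1/((⅙)*(-1/257) - 19025/9) = 1/(-1/1542 - 19025/9) = 1/(-9778853/4626) = -4626/9778853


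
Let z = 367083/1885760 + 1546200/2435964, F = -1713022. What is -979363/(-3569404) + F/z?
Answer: -2340640029257574053584747/1133274789624514404 ≈ -2.0654e+6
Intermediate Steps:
z = 317496923751/382803622720 (z = 367083*(1/1885760) + 1546200*(1/2435964) = 367083/1885760 + 128850/202997 = 317496923751/382803622720 ≈ 0.82940)
-979363/(-3569404) + F/z = -979363/(-3569404) - 1713022/317496923751/382803622720 = -979363*(-1/3569404) - 1713022*382803622720/317496923751 = 979363/3569404 - 655751027399059840/317496923751 = -2340640029257574053584747/1133274789624514404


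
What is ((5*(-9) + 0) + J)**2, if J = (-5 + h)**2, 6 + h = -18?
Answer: 633616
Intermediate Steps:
h = -24 (h = -6 - 18 = -24)
J = 841 (J = (-5 - 24)**2 = (-29)**2 = 841)
((5*(-9) + 0) + J)**2 = ((5*(-9) + 0) + 841)**2 = ((-45 + 0) + 841)**2 = (-45 + 841)**2 = 796**2 = 633616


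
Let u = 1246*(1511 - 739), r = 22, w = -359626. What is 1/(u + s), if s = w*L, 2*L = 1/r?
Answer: 22/20982251 ≈ 1.0485e-6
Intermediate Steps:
L = 1/44 (L = (1/2)/22 = (1/2)*(1/22) = 1/44 ≈ 0.022727)
u = 961912 (u = 1246*772 = 961912)
s = -179813/22 (s = -359626*1/44 = -179813/22 ≈ -8173.3)
1/(u + s) = 1/(961912 - 179813/22) = 1/(20982251/22) = 22/20982251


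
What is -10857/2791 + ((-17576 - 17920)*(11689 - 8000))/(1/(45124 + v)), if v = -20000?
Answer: -9181987393393353/2791 ≈ -3.2899e+12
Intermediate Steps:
-10857/2791 + ((-17576 - 17920)*(11689 - 8000))/(1/(45124 + v)) = -10857/2791 + ((-17576 - 17920)*(11689 - 8000))/(1/(45124 - 20000)) = -10857*1/2791 + (-35496*3689)/(1/25124) = -10857/2791 - 130944744/1/25124 = -10857/2791 - 130944744*25124 = -10857/2791 - 3289855748256 = -9181987393393353/2791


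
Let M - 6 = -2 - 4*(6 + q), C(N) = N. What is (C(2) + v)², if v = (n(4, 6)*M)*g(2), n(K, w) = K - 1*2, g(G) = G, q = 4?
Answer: 20164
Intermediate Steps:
n(K, w) = -2 + K (n(K, w) = K - 2 = -2 + K)
M = -36 (M = 6 + (-2 - 4*(6 + 4)) = 6 + (-2 - 4*10) = 6 + (-2 - 1*40) = 6 + (-2 - 40) = 6 - 42 = -36)
v = -144 (v = ((-2 + 4)*(-36))*2 = (2*(-36))*2 = -72*2 = -144)
(C(2) + v)² = (2 - 144)² = (-142)² = 20164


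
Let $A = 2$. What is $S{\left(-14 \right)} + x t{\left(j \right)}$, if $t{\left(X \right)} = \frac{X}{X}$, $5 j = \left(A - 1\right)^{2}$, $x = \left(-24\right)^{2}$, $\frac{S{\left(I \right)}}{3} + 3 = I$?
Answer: $525$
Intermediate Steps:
$S{\left(I \right)} = -9 + 3 I$
$x = 576$
$j = \frac{1}{5}$ ($j = \frac{\left(2 - 1\right)^{2}}{5} = \frac{1^{2}}{5} = \frac{1}{5} \cdot 1 = \frac{1}{5} \approx 0.2$)
$t{\left(X \right)} = 1$
$S{\left(-14 \right)} + x t{\left(j \right)} = \left(-9 + 3 \left(-14\right)\right) + 576 \cdot 1 = \left(-9 - 42\right) + 576 = -51 + 576 = 525$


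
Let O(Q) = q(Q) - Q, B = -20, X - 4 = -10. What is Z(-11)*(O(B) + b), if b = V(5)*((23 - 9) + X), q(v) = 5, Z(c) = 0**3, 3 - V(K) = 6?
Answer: 0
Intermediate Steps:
X = -6 (X = 4 - 10 = -6)
V(K) = -3 (V(K) = 3 - 1*6 = 3 - 6 = -3)
Z(c) = 0
O(Q) = 5 - Q
b = -24 (b = -3*((23 - 9) - 6) = -3*(14 - 6) = -3*8 = -24)
Z(-11)*(O(B) + b) = 0*((5 - 1*(-20)) - 24) = 0*((5 + 20) - 24) = 0*(25 - 24) = 0*1 = 0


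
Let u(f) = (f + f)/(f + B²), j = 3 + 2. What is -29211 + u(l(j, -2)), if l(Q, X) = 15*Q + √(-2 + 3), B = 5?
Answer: -2950159/101 ≈ -29210.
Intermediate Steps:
j = 5
l(Q, X) = 1 + 15*Q (l(Q, X) = 15*Q + √1 = 15*Q + 1 = 1 + 15*Q)
u(f) = 2*f/(25 + f) (u(f) = (f + f)/(f + 5²) = (2*f)/(f + 25) = (2*f)/(25 + f) = 2*f/(25 + f))
-29211 + u(l(j, -2)) = -29211 + 2*(1 + 15*5)/(25 + (1 + 15*5)) = -29211 + 2*(1 + 75)/(25 + (1 + 75)) = -29211 + 2*76/(25 + 76) = -29211 + 2*76/101 = -29211 + 2*76*(1/101) = -29211 + 152/101 = -2950159/101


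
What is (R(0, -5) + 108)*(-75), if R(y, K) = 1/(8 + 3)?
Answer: -89175/11 ≈ -8106.8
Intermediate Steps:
R(y, K) = 1/11
(R(0, -5) + 108)*(-75) = (1/11 + 108)*(-75) = (1189/11)*(-75) = -89175/11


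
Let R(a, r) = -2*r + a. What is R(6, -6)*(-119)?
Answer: -2142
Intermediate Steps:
R(a, r) = a - 2*r
R(6, -6)*(-119) = (6 - 2*(-6))*(-119) = (6 + 12)*(-119) = 18*(-119) = -2142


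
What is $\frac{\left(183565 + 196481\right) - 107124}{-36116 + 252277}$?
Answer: $\frac{272922}{216161} \approx 1.2626$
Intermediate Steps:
$\frac{\left(183565 + 196481\right) - 107124}{-36116 + 252277} = \frac{380046 - 107124}{216161} = 272922 \cdot \frac{1}{216161} = \frac{272922}{216161}$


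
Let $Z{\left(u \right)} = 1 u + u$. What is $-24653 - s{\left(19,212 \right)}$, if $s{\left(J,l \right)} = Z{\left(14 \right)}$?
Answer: $-24681$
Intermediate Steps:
$Z{\left(u \right)} = 2 u$ ($Z{\left(u \right)} = u + u = 2 u$)
$s{\left(J,l \right)} = 28$ ($s{\left(J,l \right)} = 2 \cdot 14 = 28$)
$-24653 - s{\left(19,212 \right)} = -24653 - 28 = -24681$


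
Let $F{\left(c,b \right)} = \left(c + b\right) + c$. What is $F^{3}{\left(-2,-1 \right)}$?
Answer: $-125$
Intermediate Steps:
$F{\left(c,b \right)} = b + 2 c$ ($F{\left(c,b \right)} = \left(b + c\right) + c = b + 2 c$)
$F^{3}{\left(-2,-1 \right)} = \left(-1 + 2 \left(-2\right)\right)^{3} = \left(-1 - 4\right)^{3} = \left(-5\right)^{3} = -125$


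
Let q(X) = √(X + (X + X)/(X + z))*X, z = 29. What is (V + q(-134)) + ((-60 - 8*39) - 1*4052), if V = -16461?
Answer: -20885 - 134*I*√1449210/105 ≈ -20885.0 - 1536.3*I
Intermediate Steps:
q(X) = X*√(X + 2*X/(29 + X)) (q(X) = √(X + (X + X)/(X + 29))*X = √(X + (2*X)/(29 + X))*X = √(X + 2*X/(29 + X))*X = X*√(X + 2*X/(29 + X)))
(V + q(-134)) + ((-60 - 8*39) - 1*4052) = (-16461 - 134*I*√13802*√(-1/(29 - 134))) + ((-60 - 8*39) - 1*4052) = (-16461 - 134*I*√13802*√(-1/(-105))) + ((-60 - 312) - 4052) = (-16461 - 134*I*√1449210/105) + (-372 - 4052) = (-16461 - 134*I*√1449210/105) - 4424 = -20885 - 134*I*√1449210/105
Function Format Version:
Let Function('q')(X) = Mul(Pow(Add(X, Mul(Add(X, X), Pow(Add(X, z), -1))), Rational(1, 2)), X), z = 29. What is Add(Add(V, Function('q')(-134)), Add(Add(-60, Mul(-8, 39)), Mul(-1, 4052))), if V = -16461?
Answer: Add(-20885, Mul(Rational(-134, 105), I, Pow(1449210, Rational(1, 2)))) ≈ Add(-20885., Mul(-1536.3, I))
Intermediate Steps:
Function('q')(X) = Mul(X, Pow(Add(X, Mul(2, X, Pow(Add(29, X), -1))), Rational(1, 2))) (Function('q')(X) = Mul(Pow(Add(X, Mul(Add(X, X), Pow(Add(X, 29), -1))), Rational(1, 2)), X) = Mul(Pow(Add(X, Mul(Mul(2, X), Pow(Add(29, X), -1))), Rational(1, 2)), X) = Mul(Pow(Add(X, Mul(2, X, Pow(Add(29, X), -1))), Rational(1, 2)), X) = Mul(X, Pow(Add(X, Mul(2, X, Pow(Add(29, X), -1))), Rational(1, 2))))
Add(Add(V, Function('q')(-134)), Add(Add(-60, Mul(-8, 39)), Mul(-1, 4052))) = Add(Add(-16461, Mul(-134, Pow(Mul(-134, Pow(Add(29, -134), -1), Add(31, -134)), Rational(1, 2)))), Add(Add(-60, Mul(-8, 39)), Mul(-1, 4052))) = Add(Add(-16461, Mul(-134, Pow(Mul(-134, Pow(-105, -1), -103), Rational(1, 2)))), Add(Add(-60, -312), -4052)) = Add(Add(-16461, Mul(-134, Pow(Mul(-134, Rational(-1, 105), -103), Rational(1, 2)))), Add(-372, -4052)) = Add(Add(-16461, Mul(-134, Pow(Rational(-13802, 105), Rational(1, 2)))), -4424) = Add(Add(-16461, Mul(-134, Mul(Rational(1, 105), I, Pow(1449210, Rational(1, 2))))), -4424) = Add(Add(-16461, Mul(Rational(-134, 105), I, Pow(1449210, Rational(1, 2)))), -4424) = Add(-20885, Mul(Rational(-134, 105), I, Pow(1449210, Rational(1, 2))))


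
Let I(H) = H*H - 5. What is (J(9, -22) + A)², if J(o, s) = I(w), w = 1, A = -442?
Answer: 198916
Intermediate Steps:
I(H) = -5 + H² (I(H) = H² - 5 = -5 + H²)
J(o, s) = -4 (J(o, s) = -5 + 1² = -5 + 1 = -4)
(J(9, -22) + A)² = (-4 - 442)² = (-446)² = 198916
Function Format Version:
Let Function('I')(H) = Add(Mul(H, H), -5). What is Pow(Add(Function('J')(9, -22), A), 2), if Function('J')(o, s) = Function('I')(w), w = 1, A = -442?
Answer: 198916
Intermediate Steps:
Function('I')(H) = Add(-5, Pow(H, 2)) (Function('I')(H) = Add(Pow(H, 2), -5) = Add(-5, Pow(H, 2)))
Function('J')(o, s) = -4 (Function('J')(o, s) = Add(-5, Pow(1, 2)) = Add(-5, 1) = -4)
Pow(Add(Function('J')(9, -22), A), 2) = Pow(Add(-4, -442), 2) = Pow(-446, 2) = 198916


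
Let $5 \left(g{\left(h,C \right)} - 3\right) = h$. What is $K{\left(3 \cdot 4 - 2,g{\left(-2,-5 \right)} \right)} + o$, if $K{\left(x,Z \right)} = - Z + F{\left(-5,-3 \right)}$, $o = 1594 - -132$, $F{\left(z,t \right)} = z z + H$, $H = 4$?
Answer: $\frac{8762}{5} \approx 1752.4$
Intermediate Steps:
$F{\left(z,t \right)} = 4 + z^{2}$ ($F{\left(z,t \right)} = z z + 4 = z^{2} + 4 = 4 + z^{2}$)
$g{\left(h,C \right)} = 3 + \frac{h}{5}$
$o = 1726$ ($o = 1594 + 132 = 1726$)
$K{\left(x,Z \right)} = 29 - Z$ ($K{\left(x,Z \right)} = - Z + \left(4 + \left(-5\right)^{2}\right) = - Z + \left(4 + 25\right) = - Z + 29 = 29 - Z$)
$K{\left(3 \cdot 4 - 2,g{\left(-2,-5 \right)} \right)} + o = \left(29 - \left(3 + \frac{1}{5} \left(-2\right)\right)\right) + 1726 = \left(29 - \left(3 - \frac{2}{5}\right)\right) + 1726 = \left(29 - \frac{13}{5}\right) + 1726 = \frac{132}{5} + 1726 = \frac{8762}{5}$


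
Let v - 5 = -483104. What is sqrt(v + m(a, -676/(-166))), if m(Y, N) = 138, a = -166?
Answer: I*sqrt(482961) ≈ 694.95*I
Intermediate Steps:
v = -483099 (v = 5 - 483104 = -483099)
sqrt(v + m(a, -676/(-166))) = sqrt(-483099 + 138) = sqrt(-482961) = I*sqrt(482961)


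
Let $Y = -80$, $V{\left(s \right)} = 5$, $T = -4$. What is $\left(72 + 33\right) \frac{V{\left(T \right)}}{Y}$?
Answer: $- \frac{105}{16} \approx -6.5625$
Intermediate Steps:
$\left(72 + 33\right) \frac{V{\left(T \right)}}{Y} = \left(72 + 33\right) \frac{5}{-80} = 105 \cdot 5 \left(- \frac{1}{80}\right) = 105 \left(- \frac{1}{16}\right) = - \frac{105}{16}$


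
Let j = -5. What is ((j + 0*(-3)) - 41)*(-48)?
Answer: 2208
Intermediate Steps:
((j + 0*(-3)) - 41)*(-48) = ((-5 + 0*(-3)) - 41)*(-48) = ((-5 + 0) - 41)*(-48) = (-5 - 41)*(-48) = -46*(-48) = 2208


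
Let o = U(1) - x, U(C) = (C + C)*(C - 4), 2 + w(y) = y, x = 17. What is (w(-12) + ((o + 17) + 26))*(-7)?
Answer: -42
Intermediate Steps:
w(y) = -2 + y
U(C) = 2*C*(-4 + C) (U(C) = (2*C)*(-4 + C) = 2*C*(-4 + C))
o = -23 (o = 2*1*(-4 + 1) - 1*17 = 2*1*(-3) - 17 = -6 - 17 = -23)
(w(-12) + ((o + 17) + 26))*(-7) = ((-2 - 12) + ((-23 + 17) + 26))*(-7) = (-14 + (-6 + 26))*(-7) = (-14 + 20)*(-7) = 6*(-7) = -42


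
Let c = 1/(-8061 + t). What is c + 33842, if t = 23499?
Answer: 522452797/15438 ≈ 33842.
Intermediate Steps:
c = 1/15438 (c = 1/(-8061 + 23499) = 1/15438 ≈ 6.4775e-5)
c + 33842 = 1/15438 + 33842 = 522452797/15438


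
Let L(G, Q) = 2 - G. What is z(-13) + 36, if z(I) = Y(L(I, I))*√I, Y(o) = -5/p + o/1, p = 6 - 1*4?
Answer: 36 + 25*I*√13/2 ≈ 36.0 + 45.069*I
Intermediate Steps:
p = 2 (p = 6 - 4 = 2)
Y(o) = -5/2 + o (Y(o) = -5/2 + o/1 = -5*½ + o*1 = -5/2 + o)
z(I) = √I*(-½ - I) (z(I) = (-5/2 + (2 - I))*√I = (-½ - I)*√I = √I*(-½ - I))
z(-13) + 36 = √(-13)*(-½ - 1*(-13)) + 36 = (I*√13)*(-½ + 13) + 36 = (I*√13)*(25/2) + 36 = 25*I*√13/2 + 36 = 36 + 25*I*√13/2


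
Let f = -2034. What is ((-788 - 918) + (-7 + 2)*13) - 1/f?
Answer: -3602213/2034 ≈ -1771.0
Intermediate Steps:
((-788 - 918) + (-7 + 2)*13) - 1/f = ((-788 - 918) + (-7 + 2)*13) - 1/(-2034) = (-1706 - 5*13) - 1*(-1/2034) = (-1706 - 65) + 1/2034 = -1771 + 1/2034 = -3602213/2034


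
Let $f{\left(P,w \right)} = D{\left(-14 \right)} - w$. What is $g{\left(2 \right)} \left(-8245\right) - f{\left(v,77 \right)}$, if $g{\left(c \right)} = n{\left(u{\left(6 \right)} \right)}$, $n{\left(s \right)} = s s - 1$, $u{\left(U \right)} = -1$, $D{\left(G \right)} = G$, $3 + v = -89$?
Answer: $91$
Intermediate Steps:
$v = -92$ ($v = -3 - 89 = -92$)
$n{\left(s \right)} = -1 + s^{2}$ ($n{\left(s \right)} = s^{2} - 1 = -1 + s^{2}$)
$f{\left(P,w \right)} = -14 - w$
$g{\left(c \right)} = 0$ ($g{\left(c \right)} = -1 + \left(-1\right)^{2} = -1 + 1 = 0$)
$g{\left(2 \right)} \left(-8245\right) - f{\left(v,77 \right)} = 0 \left(-8245\right) - \left(-14 - 77\right) = 0 - \left(-14 - 77\right) = 0 - -91 = 0 + 91 = 91$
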